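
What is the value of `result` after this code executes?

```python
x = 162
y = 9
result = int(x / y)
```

x = 162; y = 9; result = 18

18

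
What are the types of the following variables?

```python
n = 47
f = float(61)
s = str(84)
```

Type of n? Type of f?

n is assigned a bare integer (no decimal point), so it is an int; f is assigned the result of calling float(), which returns a float

int, float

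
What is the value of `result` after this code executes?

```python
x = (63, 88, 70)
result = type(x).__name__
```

x is tuple; result = 'tuple'

'tuple'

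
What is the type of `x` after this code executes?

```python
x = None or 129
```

'or' with None returns the other truthy value

int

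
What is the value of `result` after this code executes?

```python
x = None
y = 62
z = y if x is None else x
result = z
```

x = None; y = 62; z = 62; result = 62

62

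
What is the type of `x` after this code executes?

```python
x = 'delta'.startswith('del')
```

str.startswith() returns bool

bool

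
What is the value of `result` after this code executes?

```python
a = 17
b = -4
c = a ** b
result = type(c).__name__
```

a is int; b is int; c is float; result = 'float'

'float'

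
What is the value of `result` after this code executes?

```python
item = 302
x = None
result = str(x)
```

item = 302; x = None; result = 'None'

'None'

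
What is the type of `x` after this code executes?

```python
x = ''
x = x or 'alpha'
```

'or' returns first truthy value (str)

str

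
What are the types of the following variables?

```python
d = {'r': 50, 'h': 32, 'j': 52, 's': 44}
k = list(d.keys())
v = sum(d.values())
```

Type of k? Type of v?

list() converts to list; sum of ints is int

list, int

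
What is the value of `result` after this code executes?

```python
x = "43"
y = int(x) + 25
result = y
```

x = '43'; y = 68; result = 68

68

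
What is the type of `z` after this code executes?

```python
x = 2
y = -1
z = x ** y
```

int ** negative = float

float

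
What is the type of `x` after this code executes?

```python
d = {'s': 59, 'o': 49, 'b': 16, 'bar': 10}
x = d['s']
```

Accessing dict[str, int] with str key returns int

int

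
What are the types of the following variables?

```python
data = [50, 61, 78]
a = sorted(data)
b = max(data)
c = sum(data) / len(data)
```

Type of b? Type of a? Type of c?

max of ints returns int; sorted() returns list; int / int = float

int, list, float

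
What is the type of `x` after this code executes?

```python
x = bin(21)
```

bin() returns str representation

str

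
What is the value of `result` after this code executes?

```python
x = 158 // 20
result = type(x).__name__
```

x is int; result = 'int'

'int'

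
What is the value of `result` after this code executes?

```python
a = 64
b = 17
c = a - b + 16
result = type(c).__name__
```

a is int; b is int; c is int; result = 'int'

'int'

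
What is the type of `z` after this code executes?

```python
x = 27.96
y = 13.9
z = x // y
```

float // float = float

float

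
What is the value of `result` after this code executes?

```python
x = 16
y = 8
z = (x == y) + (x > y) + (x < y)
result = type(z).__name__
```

x is int; y is int; z is int; result = 'int'

'int'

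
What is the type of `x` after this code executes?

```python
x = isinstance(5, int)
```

isinstance() returns bool

bool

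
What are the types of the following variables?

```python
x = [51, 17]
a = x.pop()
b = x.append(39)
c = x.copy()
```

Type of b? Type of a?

append() returns None; pop() returns element

NoneType, int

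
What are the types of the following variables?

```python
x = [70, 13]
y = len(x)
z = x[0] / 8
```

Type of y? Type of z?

len() returns int; int / int = float

int, float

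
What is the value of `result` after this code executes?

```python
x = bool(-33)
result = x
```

x = True; result = True

True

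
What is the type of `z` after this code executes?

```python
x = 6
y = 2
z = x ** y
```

positive int ** positive int = int

int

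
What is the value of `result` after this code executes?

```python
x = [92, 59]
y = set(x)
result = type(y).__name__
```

x is list; y is set; result = 'set'

'set'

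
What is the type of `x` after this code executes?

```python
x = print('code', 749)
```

print() returns None

NoneType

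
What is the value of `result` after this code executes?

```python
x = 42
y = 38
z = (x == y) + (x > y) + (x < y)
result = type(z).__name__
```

x is int; y is int; z is int; result = 'int'

'int'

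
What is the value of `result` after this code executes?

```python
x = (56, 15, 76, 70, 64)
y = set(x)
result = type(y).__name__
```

x is tuple; y is set; result = 'set'

'set'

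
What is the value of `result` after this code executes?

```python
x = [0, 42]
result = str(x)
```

x = [0, 42]; result = '[0, 42]'

'[0, 42]'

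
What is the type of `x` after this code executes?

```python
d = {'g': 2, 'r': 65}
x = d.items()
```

dict.items() returns dict_items view

dict_items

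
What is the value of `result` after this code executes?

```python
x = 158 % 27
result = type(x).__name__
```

x is int; result = 'int'

'int'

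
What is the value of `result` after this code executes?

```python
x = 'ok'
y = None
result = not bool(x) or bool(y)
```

x = 'ok'; y = None; result = False

False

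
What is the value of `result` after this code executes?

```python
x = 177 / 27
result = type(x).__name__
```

x is float; result = 'float'

'float'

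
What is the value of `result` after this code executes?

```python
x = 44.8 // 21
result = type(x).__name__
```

x is float; result = 'float'

'float'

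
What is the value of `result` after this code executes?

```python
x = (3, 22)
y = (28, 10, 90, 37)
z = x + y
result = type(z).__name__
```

x is tuple; y is tuple; z is tuple; result = 'tuple'

'tuple'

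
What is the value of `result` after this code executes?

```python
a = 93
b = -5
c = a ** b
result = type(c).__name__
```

a is int; b is int; c is float; result = 'float'

'float'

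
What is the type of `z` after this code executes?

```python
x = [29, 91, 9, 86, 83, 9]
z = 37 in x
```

'in' operator returns bool

bool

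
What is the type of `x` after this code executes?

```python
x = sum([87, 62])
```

sum() of ints returns int

int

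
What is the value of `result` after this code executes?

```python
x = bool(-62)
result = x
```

x = True; result = True

True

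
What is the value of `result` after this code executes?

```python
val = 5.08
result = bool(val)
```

val = 5.08; result = True

True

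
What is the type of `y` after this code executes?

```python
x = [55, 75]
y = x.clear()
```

list.clear() returns None

NoneType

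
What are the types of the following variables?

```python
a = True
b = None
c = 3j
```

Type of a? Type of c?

a is assigned the constant True, which has type bool; c is assigned 3j, an imaginary literal (j suffix), which has type complex

bool, complex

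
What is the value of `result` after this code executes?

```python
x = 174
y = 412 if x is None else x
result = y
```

x = 174; y = 174; result = 174

174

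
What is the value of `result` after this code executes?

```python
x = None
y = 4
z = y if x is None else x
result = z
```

x = None; y = 4; z = 4; result = 4

4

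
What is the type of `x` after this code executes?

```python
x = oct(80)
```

oct() returns str representation

str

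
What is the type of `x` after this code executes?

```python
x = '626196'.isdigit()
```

str.isdigit() returns bool

bool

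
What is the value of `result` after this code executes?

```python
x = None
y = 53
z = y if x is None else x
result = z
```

x = None; y = 53; z = 53; result = 53

53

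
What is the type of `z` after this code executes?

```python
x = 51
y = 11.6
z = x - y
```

int - float = float

float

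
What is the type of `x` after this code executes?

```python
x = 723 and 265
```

'and' with truthy values returns last operand (int)

int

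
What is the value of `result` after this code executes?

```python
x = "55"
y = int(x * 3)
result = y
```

x = '55'; y = 555555; result = 555555

555555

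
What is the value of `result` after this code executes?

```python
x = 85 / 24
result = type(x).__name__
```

x is float; result = 'float'

'float'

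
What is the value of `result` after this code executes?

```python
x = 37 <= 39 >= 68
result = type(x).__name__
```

x is bool; result = 'bool'

'bool'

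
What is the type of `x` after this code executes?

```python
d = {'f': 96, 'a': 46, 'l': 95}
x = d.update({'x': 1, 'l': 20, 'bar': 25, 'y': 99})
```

dict.update() returns None

NoneType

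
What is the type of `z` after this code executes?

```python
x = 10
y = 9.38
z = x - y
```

int - float = float

float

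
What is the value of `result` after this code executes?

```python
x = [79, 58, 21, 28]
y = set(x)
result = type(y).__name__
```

x is list; y is set; result = 'set'

'set'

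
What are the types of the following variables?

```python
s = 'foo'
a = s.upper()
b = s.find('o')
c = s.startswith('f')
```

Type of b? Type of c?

find() returns int; startswith() returns bool

int, bool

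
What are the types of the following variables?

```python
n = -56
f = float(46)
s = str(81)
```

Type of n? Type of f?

n is assigned a bare integer (no decimal point), so it is an int; f is assigned the result of calling float(), which returns a float

int, float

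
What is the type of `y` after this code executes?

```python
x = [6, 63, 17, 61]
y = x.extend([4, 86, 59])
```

list.extend() returns None

NoneType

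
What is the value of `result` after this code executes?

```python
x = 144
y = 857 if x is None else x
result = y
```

x = 144; y = 144; result = 144

144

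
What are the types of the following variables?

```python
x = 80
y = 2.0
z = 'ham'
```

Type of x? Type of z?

x is assigned a bare integer (no decimal point), so it is an int; z is assigned a quoted string literal, so it is a str

int, str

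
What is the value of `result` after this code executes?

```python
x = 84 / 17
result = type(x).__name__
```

x is float; result = 'float'

'float'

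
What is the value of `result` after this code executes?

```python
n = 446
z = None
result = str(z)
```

n = 446; z = None; result = 'None'

'None'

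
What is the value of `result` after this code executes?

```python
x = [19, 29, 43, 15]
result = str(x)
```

x = [19, 29, 43, 15]; result = '[19, 29, 43, 15]'

'[19, 29, 43, 15]'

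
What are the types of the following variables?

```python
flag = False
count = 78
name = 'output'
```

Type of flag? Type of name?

flag is assigned the constant False, which has type bool; name is assigned a quoted string literal, so it is a str

bool, str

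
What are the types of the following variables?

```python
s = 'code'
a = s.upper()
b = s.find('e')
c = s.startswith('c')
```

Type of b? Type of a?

find() returns int; upper() returns str

int, str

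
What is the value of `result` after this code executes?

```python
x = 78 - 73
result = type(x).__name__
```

x is int; result = 'int'

'int'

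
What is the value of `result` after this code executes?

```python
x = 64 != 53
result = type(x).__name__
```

x is bool; result = 'bool'

'bool'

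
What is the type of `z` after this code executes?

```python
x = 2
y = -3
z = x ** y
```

int ** negative = float

float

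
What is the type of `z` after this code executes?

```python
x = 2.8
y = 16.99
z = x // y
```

float // float = float

float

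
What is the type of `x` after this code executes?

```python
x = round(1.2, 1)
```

round() with decimal places returns float

float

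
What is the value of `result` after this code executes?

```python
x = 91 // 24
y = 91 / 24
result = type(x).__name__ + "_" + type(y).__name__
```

x is int; y is float; result = 'int_float'

'int_float'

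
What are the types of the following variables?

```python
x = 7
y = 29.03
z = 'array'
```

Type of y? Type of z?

y is assigned a number with a decimal point, so it is a float; z is assigned a quoted string literal, so it is a str

float, str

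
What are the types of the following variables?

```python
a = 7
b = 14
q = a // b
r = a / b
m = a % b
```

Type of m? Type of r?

% of ints returns int; / returns float

int, float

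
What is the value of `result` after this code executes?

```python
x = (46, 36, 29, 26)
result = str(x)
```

x = (46, 36, 29, 26); result = '(46, 36, 29, 26)'

'(46, 36, 29, 26)'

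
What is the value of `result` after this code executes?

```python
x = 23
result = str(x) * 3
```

x = 23; result = '232323'

'232323'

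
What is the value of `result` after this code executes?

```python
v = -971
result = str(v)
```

v = -971; result = '-971'

'-971'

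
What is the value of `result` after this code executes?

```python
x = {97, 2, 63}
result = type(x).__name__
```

x is set; result = 'set'

'set'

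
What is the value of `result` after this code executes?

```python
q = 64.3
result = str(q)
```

q = 64.3; result = '64.3'

'64.3'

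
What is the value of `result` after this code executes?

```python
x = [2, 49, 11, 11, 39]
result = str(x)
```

x = [2, 49, 11, 11, 39]; result = '[2, 49, 11, 11, 39]'

'[2, 49, 11, 11, 39]'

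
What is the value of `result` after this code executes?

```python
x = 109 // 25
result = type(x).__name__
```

x is int; result = 'int'

'int'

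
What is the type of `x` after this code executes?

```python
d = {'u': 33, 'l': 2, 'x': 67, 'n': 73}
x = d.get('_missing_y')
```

dict.get() returns None when key not found

NoneType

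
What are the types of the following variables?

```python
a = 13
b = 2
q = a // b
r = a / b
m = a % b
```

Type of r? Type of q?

/ returns float; // returns int

float, int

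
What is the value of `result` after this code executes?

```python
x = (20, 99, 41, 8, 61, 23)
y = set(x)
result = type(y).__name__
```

x is tuple; y is set; result = 'set'

'set'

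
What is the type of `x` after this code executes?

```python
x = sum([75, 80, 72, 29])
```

sum() of ints returns int

int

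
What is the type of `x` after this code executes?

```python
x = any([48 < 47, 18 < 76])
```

any() returns bool

bool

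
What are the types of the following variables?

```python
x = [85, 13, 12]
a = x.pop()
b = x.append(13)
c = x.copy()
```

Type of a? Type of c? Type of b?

pop() returns element; copy() returns list; append() returns None

int, list, NoneType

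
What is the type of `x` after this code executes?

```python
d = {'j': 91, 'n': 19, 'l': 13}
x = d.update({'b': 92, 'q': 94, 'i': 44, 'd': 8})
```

dict.update() returns None

NoneType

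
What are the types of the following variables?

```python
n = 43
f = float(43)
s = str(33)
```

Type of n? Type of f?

n is assigned a bare integer (no decimal point), so it is an int; f is assigned the result of calling float(), which returns a float

int, float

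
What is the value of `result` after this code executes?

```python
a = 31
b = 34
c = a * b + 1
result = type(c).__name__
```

a is int; b is int; c is int; result = 'int'

'int'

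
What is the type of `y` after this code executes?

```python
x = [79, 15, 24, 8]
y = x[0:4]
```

Slicing a list returns a list

list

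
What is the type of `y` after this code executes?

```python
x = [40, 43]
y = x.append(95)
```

list.append() returns None (mutates in place)

NoneType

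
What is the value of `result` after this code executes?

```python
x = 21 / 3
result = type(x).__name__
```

x is float; result = 'float'

'float'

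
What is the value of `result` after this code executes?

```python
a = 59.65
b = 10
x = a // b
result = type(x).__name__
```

a is float; b is int; x is float; result = 'float'

'float'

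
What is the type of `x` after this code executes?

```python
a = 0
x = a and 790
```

'and' returns first falsy value (0 is int)

int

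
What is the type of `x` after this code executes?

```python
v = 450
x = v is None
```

'is' comparison returns bool

bool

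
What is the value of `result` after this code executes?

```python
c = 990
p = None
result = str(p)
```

c = 990; p = None; result = 'None'

'None'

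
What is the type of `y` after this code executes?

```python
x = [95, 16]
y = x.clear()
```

list.clear() returns None

NoneType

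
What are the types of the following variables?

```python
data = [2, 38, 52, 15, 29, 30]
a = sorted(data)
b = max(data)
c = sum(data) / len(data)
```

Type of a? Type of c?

sorted() returns list; int / int = float

list, float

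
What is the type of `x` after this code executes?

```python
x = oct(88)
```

oct() returns str representation

str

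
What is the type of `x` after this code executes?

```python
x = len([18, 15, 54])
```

len() always returns int

int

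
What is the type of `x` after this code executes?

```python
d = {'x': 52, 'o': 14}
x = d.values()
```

.values() returns dict_values view

dict_values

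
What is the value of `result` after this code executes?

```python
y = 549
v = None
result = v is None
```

y = 549; v = None; result = True

True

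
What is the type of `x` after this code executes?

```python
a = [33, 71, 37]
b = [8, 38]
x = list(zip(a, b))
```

list(zip()) returns a list of tuples

list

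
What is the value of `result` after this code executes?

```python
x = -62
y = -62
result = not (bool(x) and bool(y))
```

x = -62; y = -62; result = False

False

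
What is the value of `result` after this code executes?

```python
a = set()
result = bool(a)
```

a = set(); result = False

False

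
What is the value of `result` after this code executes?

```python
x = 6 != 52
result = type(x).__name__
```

x is bool; result = 'bool'

'bool'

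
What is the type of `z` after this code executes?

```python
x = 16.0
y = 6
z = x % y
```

float % int = float

float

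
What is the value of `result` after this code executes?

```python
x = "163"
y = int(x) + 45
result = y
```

x = '163'; y = 208; result = 208

208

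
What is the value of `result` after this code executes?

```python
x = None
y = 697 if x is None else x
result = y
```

x = None; y = 697; result = 697

697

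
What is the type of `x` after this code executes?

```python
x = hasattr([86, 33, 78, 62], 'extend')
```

hasattr() returns bool

bool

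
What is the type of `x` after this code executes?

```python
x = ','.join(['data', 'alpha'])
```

str.join() returns str

str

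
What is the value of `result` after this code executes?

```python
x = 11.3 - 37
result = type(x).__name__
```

x is float; result = 'float'

'float'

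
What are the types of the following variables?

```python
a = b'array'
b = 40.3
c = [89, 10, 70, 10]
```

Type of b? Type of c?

b is assigned a number with a decimal point, so it is a float; c is assigned a list literal (square brackets)

float, list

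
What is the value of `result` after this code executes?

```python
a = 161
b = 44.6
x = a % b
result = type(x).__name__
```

a is int; b is float; x is float; result = 'float'

'float'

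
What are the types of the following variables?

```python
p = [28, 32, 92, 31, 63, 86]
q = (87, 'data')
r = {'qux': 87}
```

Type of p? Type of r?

p is assigned a list literal (square brackets); r is assigned a dict literal ({key: value})

list, dict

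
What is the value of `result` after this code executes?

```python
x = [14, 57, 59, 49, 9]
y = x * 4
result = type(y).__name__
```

x is list; y is list; result = 'list'

'list'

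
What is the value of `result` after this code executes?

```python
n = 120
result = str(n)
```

n = 120; result = '120'

'120'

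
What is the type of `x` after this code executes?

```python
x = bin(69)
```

bin() returns str representation

str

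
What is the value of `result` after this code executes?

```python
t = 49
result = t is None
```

t = 49; result = False

False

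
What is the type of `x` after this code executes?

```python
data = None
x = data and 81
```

'and' returns first falsy value (None)

NoneType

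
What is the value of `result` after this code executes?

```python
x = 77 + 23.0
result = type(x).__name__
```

x is float; result = 'float'

'float'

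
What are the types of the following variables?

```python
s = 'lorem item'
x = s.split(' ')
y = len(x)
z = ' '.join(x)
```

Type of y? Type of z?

len() returns int; str.join() returns str

int, str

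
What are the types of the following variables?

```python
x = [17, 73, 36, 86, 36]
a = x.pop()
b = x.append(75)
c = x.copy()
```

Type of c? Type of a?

copy() returns list; pop() returns element

list, int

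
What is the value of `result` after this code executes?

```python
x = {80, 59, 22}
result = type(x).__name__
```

x is set; result = 'set'

'set'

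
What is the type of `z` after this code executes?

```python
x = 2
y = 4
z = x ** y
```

positive int ** positive int = int

int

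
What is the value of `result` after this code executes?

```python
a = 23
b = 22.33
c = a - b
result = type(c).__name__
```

a is int; b is float; c is float; result = 'float'

'float'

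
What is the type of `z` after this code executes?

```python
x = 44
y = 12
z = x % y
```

int % int = int

int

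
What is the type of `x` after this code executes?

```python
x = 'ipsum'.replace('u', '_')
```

str.replace() returns str

str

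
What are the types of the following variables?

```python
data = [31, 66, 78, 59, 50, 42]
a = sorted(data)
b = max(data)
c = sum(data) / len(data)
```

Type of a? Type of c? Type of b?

sorted() returns list; int / int = float; max of ints returns int

list, float, int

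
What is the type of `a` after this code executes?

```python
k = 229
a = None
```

None has type NoneType

NoneType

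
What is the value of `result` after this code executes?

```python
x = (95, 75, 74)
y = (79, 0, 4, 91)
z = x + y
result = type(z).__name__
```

x is tuple; y is tuple; z is tuple; result = 'tuple'

'tuple'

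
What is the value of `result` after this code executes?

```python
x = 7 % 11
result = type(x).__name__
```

x is int; result = 'int'

'int'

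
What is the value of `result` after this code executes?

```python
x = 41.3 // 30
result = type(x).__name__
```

x is float; result = 'float'

'float'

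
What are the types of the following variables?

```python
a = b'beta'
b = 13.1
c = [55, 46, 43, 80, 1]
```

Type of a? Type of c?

a is assigned a bytes literal (b'...' prefix); c is assigned a list literal (square brackets)

bytes, list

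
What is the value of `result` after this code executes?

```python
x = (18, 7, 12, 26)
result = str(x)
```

x = (18, 7, 12, 26); result = '(18, 7, 12, 26)'

'(18, 7, 12, 26)'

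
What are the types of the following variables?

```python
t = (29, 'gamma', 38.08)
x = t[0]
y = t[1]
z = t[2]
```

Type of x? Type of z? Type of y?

tuple[0] is int; tuple[2] is float; tuple[1] is str

int, float, str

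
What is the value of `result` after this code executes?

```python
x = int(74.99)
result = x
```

x = 74; result = 74

74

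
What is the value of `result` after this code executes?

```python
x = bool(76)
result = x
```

x = True; result = True

True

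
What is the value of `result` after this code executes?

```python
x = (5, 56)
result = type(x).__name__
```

x is tuple; result = 'tuple'

'tuple'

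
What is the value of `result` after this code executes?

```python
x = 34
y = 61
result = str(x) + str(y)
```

x = 34; y = 61; result = '3461'

'3461'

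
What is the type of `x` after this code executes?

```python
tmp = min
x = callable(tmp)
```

callable() returns bool

bool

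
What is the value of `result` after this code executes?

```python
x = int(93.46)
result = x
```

x = 93; result = 93

93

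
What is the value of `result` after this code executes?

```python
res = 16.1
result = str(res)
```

res = 16.1; result = '16.1'

'16.1'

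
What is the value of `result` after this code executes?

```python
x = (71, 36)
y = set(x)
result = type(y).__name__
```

x is tuple; y is set; result = 'set'

'set'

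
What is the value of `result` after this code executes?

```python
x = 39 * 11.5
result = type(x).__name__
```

x is float; result = 'float'

'float'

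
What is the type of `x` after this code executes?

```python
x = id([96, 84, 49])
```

id() returns int

int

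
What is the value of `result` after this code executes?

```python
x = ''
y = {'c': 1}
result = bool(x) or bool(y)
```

x = ''; y = {'c': 1}; result = True

True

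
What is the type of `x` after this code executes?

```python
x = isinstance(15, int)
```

isinstance() returns bool

bool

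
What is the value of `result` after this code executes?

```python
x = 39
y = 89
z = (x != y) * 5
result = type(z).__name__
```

x is int; y is int; z is int; result = 'int'

'int'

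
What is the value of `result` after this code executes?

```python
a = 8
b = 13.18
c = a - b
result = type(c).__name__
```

a is int; b is float; c is float; result = 'float'

'float'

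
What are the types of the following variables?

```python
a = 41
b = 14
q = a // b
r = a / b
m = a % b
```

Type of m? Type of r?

% of ints returns int; / returns float

int, float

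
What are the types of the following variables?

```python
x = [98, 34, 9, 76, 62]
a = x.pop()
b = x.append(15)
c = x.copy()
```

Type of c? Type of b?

copy() returns list; append() returns None

list, NoneType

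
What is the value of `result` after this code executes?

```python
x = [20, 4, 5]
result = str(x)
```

x = [20, 4, 5]; result = '[20, 4, 5]'

'[20, 4, 5]'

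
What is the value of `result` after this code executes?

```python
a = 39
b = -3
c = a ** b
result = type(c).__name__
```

a is int; b is int; c is float; result = 'float'

'float'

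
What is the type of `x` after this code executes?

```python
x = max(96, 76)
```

max() of ints returns int

int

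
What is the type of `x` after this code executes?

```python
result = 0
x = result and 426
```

'and' returns first falsy value (0 is int)

int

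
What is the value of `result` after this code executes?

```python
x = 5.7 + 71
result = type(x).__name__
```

x is float; result = 'float'

'float'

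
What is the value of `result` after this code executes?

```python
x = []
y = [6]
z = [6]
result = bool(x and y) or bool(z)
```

x = []; y = [6]; z = [6]; result = True

True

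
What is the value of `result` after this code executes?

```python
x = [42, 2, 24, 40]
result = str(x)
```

x = [42, 2, 24, 40]; result = '[42, 2, 24, 40]'

'[42, 2, 24, 40]'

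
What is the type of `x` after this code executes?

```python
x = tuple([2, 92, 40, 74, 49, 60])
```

tuple() constructor returns tuple

tuple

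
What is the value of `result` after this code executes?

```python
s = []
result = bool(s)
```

s = []; result = False

False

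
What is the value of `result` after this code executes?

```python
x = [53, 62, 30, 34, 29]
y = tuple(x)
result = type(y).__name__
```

x is list; y is tuple; result = 'tuple'

'tuple'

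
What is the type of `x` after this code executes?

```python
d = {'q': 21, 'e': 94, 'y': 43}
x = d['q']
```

Accessing dict[str, int] with str key returns int

int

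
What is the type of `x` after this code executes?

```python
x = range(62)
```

range() returns a range object

range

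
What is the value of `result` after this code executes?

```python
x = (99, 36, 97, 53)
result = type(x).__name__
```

x is tuple; result = 'tuple'

'tuple'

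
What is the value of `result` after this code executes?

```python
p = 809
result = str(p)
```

p = 809; result = '809'

'809'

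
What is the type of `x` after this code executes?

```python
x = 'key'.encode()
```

str.encode() returns bytes

bytes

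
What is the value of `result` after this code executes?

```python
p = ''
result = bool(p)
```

p = ''; result = False

False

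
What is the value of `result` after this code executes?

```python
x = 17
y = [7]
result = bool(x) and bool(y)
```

x = 17; y = [7]; result = True

True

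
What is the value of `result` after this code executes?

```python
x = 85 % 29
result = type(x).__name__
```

x is int; result = 'int'

'int'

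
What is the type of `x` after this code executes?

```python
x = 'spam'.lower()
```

str.lower() returns str

str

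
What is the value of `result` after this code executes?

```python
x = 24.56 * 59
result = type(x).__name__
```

x is float; result = 'float'

'float'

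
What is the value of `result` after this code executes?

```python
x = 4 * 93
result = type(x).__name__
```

x is int; result = 'int'

'int'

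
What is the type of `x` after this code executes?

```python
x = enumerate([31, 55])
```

enumerate() returns an enumerate object

enumerate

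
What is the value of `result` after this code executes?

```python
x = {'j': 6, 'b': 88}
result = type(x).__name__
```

x is dict; result = 'dict'

'dict'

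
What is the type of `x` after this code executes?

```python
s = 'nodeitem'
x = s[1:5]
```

Slicing a str returns str

str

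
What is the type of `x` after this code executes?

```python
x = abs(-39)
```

abs() of int returns int

int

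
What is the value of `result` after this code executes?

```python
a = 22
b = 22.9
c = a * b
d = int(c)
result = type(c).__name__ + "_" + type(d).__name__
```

a is int; b is float; c is float; d is int; result = 'float_int'

'float_int'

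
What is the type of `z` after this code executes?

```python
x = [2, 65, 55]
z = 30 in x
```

'in' operator returns bool

bool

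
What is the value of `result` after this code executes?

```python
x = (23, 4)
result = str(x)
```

x = (23, 4); result = '(23, 4)'

'(23, 4)'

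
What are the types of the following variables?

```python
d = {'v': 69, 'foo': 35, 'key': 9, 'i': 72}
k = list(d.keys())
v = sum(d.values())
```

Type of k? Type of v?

list() converts to list; sum of ints is int

list, int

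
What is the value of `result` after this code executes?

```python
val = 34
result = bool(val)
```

val = 34; result = True

True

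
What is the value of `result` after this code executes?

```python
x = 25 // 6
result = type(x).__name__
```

x is int; result = 'int'

'int'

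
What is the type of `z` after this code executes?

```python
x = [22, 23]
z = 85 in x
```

'in' operator returns bool

bool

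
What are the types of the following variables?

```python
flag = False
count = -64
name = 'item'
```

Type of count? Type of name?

count is assigned a bare integer (no decimal point), so it is an int; name is assigned a quoted string literal, so it is a str

int, str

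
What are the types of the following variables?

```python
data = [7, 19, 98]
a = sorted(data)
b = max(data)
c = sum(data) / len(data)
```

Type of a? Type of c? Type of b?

sorted() returns list; int / int = float; max of ints returns int

list, float, int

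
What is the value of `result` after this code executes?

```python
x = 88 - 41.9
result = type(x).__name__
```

x is float; result = 'float'

'float'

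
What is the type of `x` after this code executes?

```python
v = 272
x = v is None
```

'is' comparison returns bool

bool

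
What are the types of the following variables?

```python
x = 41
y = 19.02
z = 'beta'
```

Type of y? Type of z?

y is assigned a number with a decimal point, so it is a float; z is assigned a quoted string literal, so it is a str

float, str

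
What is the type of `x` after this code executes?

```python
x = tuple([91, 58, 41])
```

tuple() constructor returns tuple

tuple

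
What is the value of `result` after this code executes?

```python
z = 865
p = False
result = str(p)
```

z = 865; p = False; result = 'False'

'False'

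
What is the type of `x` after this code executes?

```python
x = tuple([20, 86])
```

tuple() constructor returns tuple

tuple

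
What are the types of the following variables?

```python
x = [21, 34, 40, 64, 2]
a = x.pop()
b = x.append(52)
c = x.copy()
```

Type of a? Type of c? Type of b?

pop() returns element; copy() returns list; append() returns None

int, list, NoneType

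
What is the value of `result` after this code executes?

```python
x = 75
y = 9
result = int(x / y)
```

x = 75; y = 9; result = 8

8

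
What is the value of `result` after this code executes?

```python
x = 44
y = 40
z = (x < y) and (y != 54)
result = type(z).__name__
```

x is int; y is int; z is bool; result = 'bool'

'bool'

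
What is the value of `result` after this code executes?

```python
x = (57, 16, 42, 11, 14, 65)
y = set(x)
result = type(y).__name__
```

x is tuple; y is set; result = 'set'

'set'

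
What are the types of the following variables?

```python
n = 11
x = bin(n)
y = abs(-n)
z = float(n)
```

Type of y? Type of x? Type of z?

abs() of int returns int; bin() returns str; float() returns float

int, str, float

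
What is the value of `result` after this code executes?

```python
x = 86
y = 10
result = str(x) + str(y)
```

x = 86; y = 10; result = '8610'

'8610'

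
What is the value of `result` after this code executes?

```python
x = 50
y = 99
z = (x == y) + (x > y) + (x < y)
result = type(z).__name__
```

x is int; y is int; z is int; result = 'int'

'int'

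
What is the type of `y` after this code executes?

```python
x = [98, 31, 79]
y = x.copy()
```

list.copy() returns list

list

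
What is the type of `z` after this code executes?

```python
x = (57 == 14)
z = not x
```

'not' returns bool

bool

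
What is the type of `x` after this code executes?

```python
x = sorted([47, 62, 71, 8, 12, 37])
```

sorted() always returns list

list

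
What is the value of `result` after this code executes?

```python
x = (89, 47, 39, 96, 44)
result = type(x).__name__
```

x is tuple; result = 'tuple'

'tuple'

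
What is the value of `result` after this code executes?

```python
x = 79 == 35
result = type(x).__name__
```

x is bool; result = 'bool'

'bool'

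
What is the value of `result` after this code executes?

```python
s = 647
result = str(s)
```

s = 647; result = '647'

'647'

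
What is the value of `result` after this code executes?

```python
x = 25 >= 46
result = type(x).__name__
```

x is bool; result = 'bool'

'bool'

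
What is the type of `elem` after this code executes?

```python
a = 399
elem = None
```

None has type NoneType

NoneType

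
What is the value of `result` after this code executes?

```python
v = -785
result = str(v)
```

v = -785; result = '-785'

'-785'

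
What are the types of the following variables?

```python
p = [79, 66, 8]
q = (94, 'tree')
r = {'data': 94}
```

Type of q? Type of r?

q is assigned a tuple (parenthesized, comma-separated values); r is assigned a dict literal ({key: value})

tuple, dict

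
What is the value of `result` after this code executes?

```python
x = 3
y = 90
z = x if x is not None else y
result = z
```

x = 3; y = 90; z = 3; result = 3

3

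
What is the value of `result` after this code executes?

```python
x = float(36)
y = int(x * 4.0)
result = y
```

x = 36.0; y = 144; result = 144

144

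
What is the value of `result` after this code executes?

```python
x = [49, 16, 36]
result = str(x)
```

x = [49, 16, 36]; result = '[49, 16, 36]'

'[49, 16, 36]'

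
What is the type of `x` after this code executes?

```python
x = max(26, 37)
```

max() of ints returns int

int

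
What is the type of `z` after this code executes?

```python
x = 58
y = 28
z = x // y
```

int // int = int

int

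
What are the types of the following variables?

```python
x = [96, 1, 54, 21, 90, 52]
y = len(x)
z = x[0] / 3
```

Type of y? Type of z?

len() returns int; int / int = float

int, float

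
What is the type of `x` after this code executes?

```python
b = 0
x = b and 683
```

'and' returns first falsy value (0 is int)

int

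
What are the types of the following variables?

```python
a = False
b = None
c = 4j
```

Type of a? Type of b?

a is assigned the constant False, which has type bool; b is assigned None, whose type is NoneType

bool, NoneType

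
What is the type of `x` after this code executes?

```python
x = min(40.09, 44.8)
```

min() of floats returns float

float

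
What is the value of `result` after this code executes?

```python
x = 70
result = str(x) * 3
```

x = 70; result = '707070'

'707070'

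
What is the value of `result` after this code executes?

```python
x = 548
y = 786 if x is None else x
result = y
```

x = 548; y = 548; result = 548

548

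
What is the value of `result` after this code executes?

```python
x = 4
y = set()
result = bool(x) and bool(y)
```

x = 4; y = set(); result = False

False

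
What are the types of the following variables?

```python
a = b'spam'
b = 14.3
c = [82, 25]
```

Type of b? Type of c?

b is assigned a number with a decimal point, so it is a float; c is assigned a list literal (square brackets)

float, list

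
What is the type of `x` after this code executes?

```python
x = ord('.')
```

ord() returns int (code point)

int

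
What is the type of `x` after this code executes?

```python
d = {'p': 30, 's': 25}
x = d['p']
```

Accessing dict[str, int] with str key returns int

int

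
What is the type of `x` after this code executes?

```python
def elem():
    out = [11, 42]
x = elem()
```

Function without return returns None

NoneType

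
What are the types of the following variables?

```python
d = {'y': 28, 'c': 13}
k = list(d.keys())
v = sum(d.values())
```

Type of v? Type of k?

sum of ints is int; list() converts to list

int, list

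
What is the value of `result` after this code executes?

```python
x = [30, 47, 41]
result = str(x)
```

x = [30, 47, 41]; result = '[30, 47, 41]'

'[30, 47, 41]'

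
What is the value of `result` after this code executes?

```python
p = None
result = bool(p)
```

p = None; result = False

False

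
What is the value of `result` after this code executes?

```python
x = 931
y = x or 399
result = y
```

x = 931; y = 931; result = 931

931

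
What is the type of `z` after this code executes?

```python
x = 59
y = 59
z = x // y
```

int // int = int

int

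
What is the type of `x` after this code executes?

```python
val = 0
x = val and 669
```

'and' returns first falsy value (0 is int)

int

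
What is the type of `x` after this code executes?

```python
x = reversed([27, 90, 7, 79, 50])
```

reversed() on a list returns list_reverseiterator

list_reverseiterator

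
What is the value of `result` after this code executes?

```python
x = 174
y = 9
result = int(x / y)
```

x = 174; y = 9; result = 19

19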